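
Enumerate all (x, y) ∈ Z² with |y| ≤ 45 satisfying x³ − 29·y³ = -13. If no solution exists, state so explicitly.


The equation is x³ - 29y³ = -13. For fixed y, x³ = 29·y³ − 13, so a solution requires the RHS to be a perfect cube.
Strategy: iterate y from -45 to 45, compute RHS = 29·y³ − 13, and check whether it is a (positive or negative) perfect cube.
Check small values of y:
  y = 0: RHS = -13 is not a perfect cube.
  y = 1: RHS = 16 is not a perfect cube.
  y = -1: RHS = -42 is not a perfect cube.
  y = 2: RHS = 219 is not a perfect cube.
  y = -2: RHS = -245 is not a perfect cube.
  y = 3: RHS = 770 is not a perfect cube.
  y = -3: RHS = -796 is not a perfect cube.
Continuing the search up to |y| = 45 finds no solutions either.
No (x, y) in the scanned range satisfies the equation.

No integer solutions with |y| ≤ 45.


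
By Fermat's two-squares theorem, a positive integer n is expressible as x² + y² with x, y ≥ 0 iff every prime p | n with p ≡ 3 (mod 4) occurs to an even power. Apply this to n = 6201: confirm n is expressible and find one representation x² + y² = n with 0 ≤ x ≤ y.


Step 1: Factor n = 6201 = 3^2 · 13 · 53.
Step 2: Check the mod-4 condition on each prime factor: 3 ≡ 3 (mod 4), exponent 2 (must be even); 13 ≡ 1 (mod 4), exponent 1; 53 ≡ 1 (mod 4), exponent 1.
All primes ≡ 3 (mod 4) appear to even exponent (or don't appear), so by the two-squares theorem n IS expressible as a sum of two squares.
Step 3: Build a representation. Group n = k² · m with k = 3 and m = 13 · 53 = 689 (a product of primes ≡ 1 (mod 4)); a representation of m scales to one of n via (k·x)² + (k·y)² = k²(x² + y²). Each prime p ≡ 1 (mod 4) is itself a sum of two squares; find a² by testing p − a² for a perfect square:
  13: 13 − 1² = 12, 13 − 2² = 9 = 3² ⇒ 13 = 2² + 3².
  53: 53 − 1² = 52, 53 − 2² = 49 = 7² ⇒ 53 = 2² + 7².
  Combine using the Brahmagupta–Fibonacci identity (a² + b²)(c² + d²) = (ac − bd)² + (ad + bc)² = (ac + bd)² + (ad − bc)²:
  13 · 53 = 689: from (2² + 3²)(2² + 7²), take (2·2 − 3·7, 2·7 + 3·2) = (4 − 21, 14 + 6) = (-17, 20); dropping signs (only squares matter) gives (17, 20); check 17² + 20² = 289 + 400 = 689 ✓.
  Scale by k = 3: (3·17, 3·20) = (51, 60).
Step 4: Order so x ≤ y and verify: 51² + 60² = 2601 + 3600 = 6201 = n. ✓

n = 6201 = 51² + 60² (one valid representation with x ≤ y).


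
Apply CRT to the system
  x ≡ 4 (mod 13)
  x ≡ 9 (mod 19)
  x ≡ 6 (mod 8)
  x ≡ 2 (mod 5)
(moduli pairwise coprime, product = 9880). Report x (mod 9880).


Product of moduli M = 13 · 19 · 8 · 5 = 9880.
Merge one congruence at a time:
  Start: x ≡ 4 (mod 13).
  Combine with x ≡ 9 (mod 19); new modulus lcm = 247.
    Write x = 4 + 13·t and substitute into x ≡ 9 (mod 19): 13·t ≡ 9 − 4 = 5 (mod 19).
    The inverse of 13 mod 19 is 3 (since 13·3 = 39 = 2·19 + 1), so t ≡ 3·5 = 15 ≡ 15 (mod 19).
    Then x = 4 + 13·15 = 199, valid modulo lcm(13, 19) = 247: x ≡ 199 (mod 247).
  Combine with x ≡ 6 (mod 8); new modulus lcm = 1976.
    Write x = 199 + 247·t and substitute into x ≡ 6 (mod 8): 247·t ≡ 6 − 199 = -193 (mod 8).
    Reduce coefficients mod 8: 7·t ≡ 7 (mod 8).
    The inverse of 7 mod 8 is 7 (since 7·7 = 49 = 6·8 + 1), so t ≡ 7·7 = 49 ≡ 1 (mod 8).
    Then x = 199 + 247·1 = 446, valid modulo lcm(247, 8) = 1976: x ≡ 446 (mod 1976).
  Combine with x ≡ 2 (mod 5); new modulus lcm = 9880.
    Write x = 446 + 1976·t and substitute into x ≡ 2 (mod 5): 1976·t ≡ 2 − 446 = -444 (mod 5).
    Reduce coefficients mod 5: 1·t ≡ 1 (mod 5).
    So t ≡ 1 (mod 5).
    Then x = 446 + 1976·1 = 2422, valid modulo lcm(1976, 5) = 9880: x ≡ 2422 (mod 9880).
Verify against each original: 2422 mod 13 = 4, 2422 mod 19 = 9, 2422 mod 8 = 6, 2422 mod 5 = 2.

x ≡ 2422 (mod 9880).


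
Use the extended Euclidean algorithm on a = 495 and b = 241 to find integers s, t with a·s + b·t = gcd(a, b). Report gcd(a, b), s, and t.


Euclidean algorithm on (495, 241) — divide until remainder is 0:
  495 = 2 · 241 + 13
  241 = 18 · 13 + 7
  13 = 1 · 7 + 6
  7 = 1 · 6 + 1
  6 = 6 · 1 + 0
gcd(495, 241) = 1.
Track Bezout coefficients alongside the remainders: start with r₀ = 495 = a·1 + b·0 (s = 1, t = 0) and r₁ = 241 = a·0 + b·1 (s = 0, t = 1); each new remainder r_{k+1} = r_{k-1} − q_k·r_k inherits s_{k+1} = s_{k-1} − q_k·s_k, t_{k+1} = t_{k-1} − q_k·t_k, so r_k = a·s_k + b·t_k at every step:
  q = 2: r = 13, s = 1 − 2·0 = 1, t = 0 − 2·1 = -2  (check: 495·1 + 241·(-2) = 13)
  q = 18: r = 7, s = 0 − 18·1 = -18, t = 1 − 18·(-2) = 37  (check: 495·(-18) + 241·37 = 7)
  q = 1: r = 6, s = 1 − 1·(-18) = 19, t = -2 − 1·37 = -39  (check: 495·19 + 241·(-39) = 6)
  q = 1: r = 1, s = -18 − 1·19 = -37, t = 37 − 1·(-39) = 76  (check: 495·(-37) + 241·76 = 1)
The row with r = 1 (the gcd) gives the Bezout coefficients s = -37, t = 76.
Result: 495 · (-37) + 241 · (76) = 1.

gcd(495, 241) = 1; s = -37, t = 76 (check: 495·(-37) + 241·76 = 1).


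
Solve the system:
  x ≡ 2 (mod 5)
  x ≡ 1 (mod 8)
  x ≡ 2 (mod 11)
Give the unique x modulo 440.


Moduli 5, 8, 11 are pairwise coprime; by CRT there is a unique solution modulo M = 5 · 8 · 11 = 440.
Solve pairwise, accumulating the modulus:
  Start with x ≡ 2 (mod 5).
  Combine with x ≡ 1 (mod 8): since gcd(5, 8) = 1, we get a unique residue mod 40.
    Write x = 2 + 5·t and substitute into x ≡ 1 (mod 8): 5·t ≡ 1 − 2 = -1 (mod 8).
    Reduce coefficients mod 8: 5·t ≡ 7 (mod 8).
    The inverse of 5 mod 8 is 5 (since 5·5 = 25 = 3·8 + 1), so t ≡ 5·7 = 35 ≡ 3 (mod 8).
    Then x = 2 + 5·3 = 17, valid modulo lcm(5, 8) = 40: x ≡ 17 (mod 40).
  Combine with x ≡ 2 (mod 11): since gcd(40, 11) = 1, we get a unique residue mod 440.
    Write x = 17 + 40·t and substitute into x ≡ 2 (mod 11): 40·t ≡ 2 − 17 = -15 (mod 11).
    Reduce coefficients mod 11: 7·t ≡ 7 (mod 11).
    The inverse of 7 mod 11 is 8 (since 7·8 = 56 = 5·11 + 1), so t ≡ 8·7 = 56 ≡ 1 (mod 11).
    Then x = 17 + 40·1 = 57, valid modulo lcm(40, 11) = 440: x ≡ 57 (mod 440).
Verify: 57 mod 5 = 2 ✓, 57 mod 8 = 1 ✓, 57 mod 11 = 2 ✓.

x ≡ 57 (mod 440).


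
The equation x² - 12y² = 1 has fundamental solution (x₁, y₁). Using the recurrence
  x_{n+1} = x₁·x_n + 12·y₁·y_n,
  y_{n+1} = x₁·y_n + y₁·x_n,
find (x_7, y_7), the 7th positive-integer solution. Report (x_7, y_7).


Step 1: Find the fundamental solution (x₁, y₁) of x² - 12y² = 1.
  Expand √12 as a continued fraction. a₀ = ⌊√12⌋ = 3; iterate m_{k+1} = d_k·a_k − m_k, d_{k+1} = (12 − m_{k+1}²)/d_k, a_{k+1} = ⌊(a₀ + m_{k+1})/d_{k+1}⌋ (starting m₀ = 0, d₀ = 1), with convergents p_k = a_k·p_{k-1} + p_{k-2}, q_k = a_k·q_{k-1} + q_{k-2} (p₋₁ = 1, q₋₁ = 0):
  k = 0: a₀ = 3; p₀/q₀ = 3/1; p₀² − 12·q₀² = 9 − 12 = -3.
  k = 1: m = 3, d = 3, a = ⌊(3 + 3)/3⌋ = 2; p/q = (2·3 + 1)/(2·1 + 0) = 7/2; p² − 12·q² = 49 − 48 = 1.
  The first convergent with p² − 12·q² = 1 gives the fundamental solution (x₁, y₁) = (7, 2).
Step 2: Apply the recurrence (x_{n+1}, y_{n+1}) = (x₁x_n + 12y₁y_n, x₁y_n + y₁x_n) repeatedly.
  From (x_1, y_1) = (7, 2): x_2 = 7·7 + 12·2·2 = 97; y_2 = 7·2 + 2·7 = 28.
  From (x_2, y_2) = (97, 28): x_3 = 7·97 + 12·2·28 = 1351; y_3 = 7·28 + 2·97 = 390.
  From (x_3, y_3) = (1351, 390): x_4 = 7·1351 + 12·2·390 = 18817; y_4 = 7·390 + 2·1351 = 5432.
  From (x_4, y_4) = (18817, 5432): x_5 = 7·18817 + 12·2·5432 = 262087; y_5 = 7·5432 + 2·18817 = 75658.
  From (x_5, y_5) = (262087, 75658): x_6 = 7·262087 + 12·2·75658 = 3650401; y_6 = 7·75658 + 2·262087 = 1053780.
  From (x_6, y_6) = (3650401, 1053780): x_7 = 7·3650401 + 12·2·1053780 = 50843527; y_7 = 7·1053780 + 2·3650401 = 14677262.
Step 3: Verify x_7² - 12·y_7² = 2585064237799729 - 2585064237799728 = 1 (should be 1). ✓

(x_1, y_1) = (7, 2); (x_7, y_7) = (50843527, 14677262).


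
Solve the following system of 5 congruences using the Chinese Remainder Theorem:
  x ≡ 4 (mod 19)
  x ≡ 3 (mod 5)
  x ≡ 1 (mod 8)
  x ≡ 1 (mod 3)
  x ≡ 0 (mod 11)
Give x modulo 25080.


Product of moduli M = 19 · 5 · 8 · 3 · 11 = 25080.
Merge one congruence at a time:
  Start: x ≡ 4 (mod 19).
  Combine with x ≡ 3 (mod 5); new modulus lcm = 95.
    Write x = 4 + 19·t and substitute into x ≡ 3 (mod 5): 19·t ≡ 3 − 4 = -1 (mod 5).
    Reduce coefficients mod 5: 4·t ≡ 4 (mod 5).
    The inverse of 4 mod 5 is 4 (since 4·4 = 16 = 3·5 + 1), so t ≡ 4·4 = 16 ≡ 1 (mod 5).
    Then x = 4 + 19·1 = 23, valid modulo lcm(19, 5) = 95: x ≡ 23 (mod 95).
  Combine with x ≡ 1 (mod 8); new modulus lcm = 760.
    Write x = 23 + 95·t and substitute into x ≡ 1 (mod 8): 95·t ≡ 1 − 23 = -22 (mod 8).
    Reduce coefficients mod 8: 7·t ≡ 2 (mod 8).
    The inverse of 7 mod 8 is 7 (since 7·7 = 49 = 6·8 + 1), so t ≡ 7·2 = 14 ≡ 6 (mod 8).
    Then x = 23 + 95·6 = 593, valid modulo lcm(95, 8) = 760: x ≡ 593 (mod 760).
  Combine with x ≡ 1 (mod 3); new modulus lcm = 2280.
    Write x = 593 + 760·t and substitute into x ≡ 1 (mod 3): 760·t ≡ 1 − 593 = -592 (mod 3).
    Reduce coefficients mod 3: 1·t ≡ 2 (mod 3).
    So t ≡ 2 (mod 3).
    Then x = 593 + 760·2 = 2113, valid modulo lcm(760, 3) = 2280: x ≡ 2113 (mod 2280).
  Combine with x ≡ 0 (mod 11); new modulus lcm = 25080.
    Write x = 2113 + 2280·t and substitute into x ≡ 0 (mod 11): 2280·t ≡ 0 − 2113 = -2113 (mod 11).
    Reduce coefficients mod 11: 3·t ≡ 10 (mod 11).
    The inverse of 3 mod 11 is 4 (since 3·4 = 12 = 1·11 + 1), so t ≡ 4·10 = 40 ≡ 7 (mod 11).
    Then x = 2113 + 2280·7 = 18073, valid modulo lcm(2280, 11) = 25080: x ≡ 18073 (mod 25080).
Verify against each original: 18073 mod 19 = 4, 18073 mod 5 = 3, 18073 mod 8 = 1, 18073 mod 3 = 1, 18073 mod 11 = 0.

x ≡ 18073 (mod 25080).


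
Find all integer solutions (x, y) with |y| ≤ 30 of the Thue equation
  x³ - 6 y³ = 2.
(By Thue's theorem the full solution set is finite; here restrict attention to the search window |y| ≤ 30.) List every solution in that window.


The equation is x³ - 6y³ = 2. For fixed y, x³ = 6·y³ + 2, so a solution requires the RHS to be a perfect cube.
Strategy: iterate y from -30 to 30, compute RHS = 6·y³ + 2, and check whether it is a (positive or negative) perfect cube.
Check small values of y:
  y = 0: RHS = 2 is not a perfect cube.
  y = 1: RHS = 8 = (2)³ ⇒ x = 2 works.
  y = -1: RHS = -4 is not a perfect cube.
  y = 2: RHS = 50 is not a perfect cube.
  y = -2: RHS = -46 is not a perfect cube.
  y = 3: RHS = 164 is not a perfect cube.
  y = -3: RHS = -160 is not a perfect cube.
Continuing the search up to |y| = 30 finds no further solutions beyond those listed.
Collected solutions: (2, 1).

Solutions (with |y| ≤ 30): (2, 1).


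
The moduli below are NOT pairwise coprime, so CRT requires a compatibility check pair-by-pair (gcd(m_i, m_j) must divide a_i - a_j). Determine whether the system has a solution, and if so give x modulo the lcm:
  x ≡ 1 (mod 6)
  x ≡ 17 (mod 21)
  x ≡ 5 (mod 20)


Moduli 6, 21, 20 are not pairwise coprime, so CRT works modulo lcm(m_i) when all pairwise compatibility conditions hold.
Pairwise compatibility: gcd(m_i, m_j) must divide a_i - a_j for every pair.
Merge one congruence at a time:
  Start: x ≡ 1 (mod 6).
  Combine with x ≡ 17 (mod 21): gcd(6, 21) = 3, and 17 - 1 = 16 is NOT divisible by 3.
    ⇒ system is inconsistent (no integer solution).

No solution (the system is inconsistent).


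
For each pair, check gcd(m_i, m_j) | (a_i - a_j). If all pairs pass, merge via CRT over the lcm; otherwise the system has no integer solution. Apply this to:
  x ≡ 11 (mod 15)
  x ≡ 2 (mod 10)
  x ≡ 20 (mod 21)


Moduli 15, 10, 21 are not pairwise coprime, so CRT works modulo lcm(m_i) when all pairwise compatibility conditions hold.
Pairwise compatibility: gcd(m_i, m_j) must divide a_i - a_j for every pair.
Merge one congruence at a time:
  Start: x ≡ 11 (mod 15).
  Combine with x ≡ 2 (mod 10): gcd(15, 10) = 5, and 2 - 11 = -9 is NOT divisible by 5.
    ⇒ system is inconsistent (no integer solution).

No solution (the system is inconsistent).


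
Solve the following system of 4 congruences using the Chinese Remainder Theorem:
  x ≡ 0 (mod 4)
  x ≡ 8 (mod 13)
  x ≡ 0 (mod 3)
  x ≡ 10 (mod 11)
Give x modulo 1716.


Product of moduli M = 4 · 13 · 3 · 11 = 1716.
Merge one congruence at a time:
  Start: x ≡ 0 (mod 4).
  Combine with x ≡ 8 (mod 13); new modulus lcm = 52.
    Write x = 0 + 4·t and substitute into x ≡ 8 (mod 13): 4·t ≡ 8 − 0 = 8 (mod 13).
    The inverse of 4 mod 13 is 10 (since 4·10 = 40 = 3·13 + 1), so t ≡ 10·8 = 80 ≡ 2 (mod 13).
    Then x = 0 + 4·2 = 8, valid modulo lcm(4, 13) = 52: x ≡ 8 (mod 52).
  Combine with x ≡ 0 (mod 3); new modulus lcm = 156.
    Write x = 8 + 52·t and substitute into x ≡ 0 (mod 3): 52·t ≡ 0 − 8 = -8 (mod 3).
    Reduce coefficients mod 3: 1·t ≡ 1 (mod 3).
    So t ≡ 1 (mod 3).
    Then x = 8 + 52·1 = 60, valid modulo lcm(52, 3) = 156: x ≡ 60 (mod 156).
  Combine with x ≡ 10 (mod 11); new modulus lcm = 1716.
    Write x = 60 + 156·t and substitute into x ≡ 10 (mod 11): 156·t ≡ 10 − 60 = -50 (mod 11).
    Reduce coefficients mod 11: 2·t ≡ 5 (mod 11).
    The inverse of 2 mod 11 is 6 (since 2·6 = 12 = 1·11 + 1), so t ≡ 6·5 = 30 ≡ 8 (mod 11).
    Then x = 60 + 156·8 = 1308, valid modulo lcm(156, 11) = 1716: x ≡ 1308 (mod 1716).
Verify against each original: 1308 mod 4 = 0, 1308 mod 13 = 8, 1308 mod 3 = 0, 1308 mod 11 = 10.

x ≡ 1308 (mod 1716).


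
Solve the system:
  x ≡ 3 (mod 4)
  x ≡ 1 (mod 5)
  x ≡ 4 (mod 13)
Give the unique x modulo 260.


Moduli 4, 5, 13 are pairwise coprime; by CRT there is a unique solution modulo M = 4 · 5 · 13 = 260.
Solve pairwise, accumulating the modulus:
  Start with x ≡ 3 (mod 4).
  Combine with x ≡ 1 (mod 5): since gcd(4, 5) = 1, we get a unique residue mod 20.
    Write x = 3 + 4·t and substitute into x ≡ 1 (mod 5): 4·t ≡ 1 − 3 = -2 (mod 5).
    Reduce coefficients mod 5: 4·t ≡ 3 (mod 5).
    The inverse of 4 mod 5 is 4 (since 4·4 = 16 = 3·5 + 1), so t ≡ 4·3 = 12 ≡ 2 (mod 5).
    Then x = 3 + 4·2 = 11, valid modulo lcm(4, 5) = 20: x ≡ 11 (mod 20).
  Combine with x ≡ 4 (mod 13): since gcd(20, 13) = 1, we get a unique residue mod 260.
    Write x = 11 + 20·t and substitute into x ≡ 4 (mod 13): 20·t ≡ 4 − 11 = -7 (mod 13).
    Reduce coefficients mod 13: 7·t ≡ 6 (mod 13).
    The inverse of 7 mod 13 is 2 (since 7·2 = 14 = 1·13 + 1), so t ≡ 2·6 = 12 ≡ 12 (mod 13).
    Then x = 11 + 20·12 = 251, valid modulo lcm(20, 13) = 260: x ≡ 251 (mod 260).
Verify: 251 mod 4 = 3 ✓, 251 mod 5 = 1 ✓, 251 mod 13 = 4 ✓.

x ≡ 251 (mod 260).


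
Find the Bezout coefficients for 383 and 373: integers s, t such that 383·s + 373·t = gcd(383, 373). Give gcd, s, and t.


Euclidean algorithm on (383, 373) — divide until remainder is 0:
  383 = 1 · 373 + 10
  373 = 37 · 10 + 3
  10 = 3 · 3 + 1
  3 = 3 · 1 + 0
gcd(383, 373) = 1.
Track Bezout coefficients alongside the remainders: start with r₀ = 383 = a·1 + b·0 (s = 1, t = 0) and r₁ = 373 = a·0 + b·1 (s = 0, t = 1); each new remainder r_{k+1} = r_{k-1} − q_k·r_k inherits s_{k+1} = s_{k-1} − q_k·s_k, t_{k+1} = t_{k-1} − q_k·t_k, so r_k = a·s_k + b·t_k at every step:
  q = 1: r = 10, s = 1 − 1·0 = 1, t = 0 − 1·1 = -1  (check: 383·1 + 373·(-1) = 10)
  q = 37: r = 3, s = 0 − 37·1 = -37, t = 1 − 37·(-1) = 38  (check: 383·(-37) + 373·38 = 3)
  q = 3: r = 1, s = 1 − 3·(-37) = 112, t = -1 − 3·38 = -115  (check: 383·112 + 373·(-115) = 1)
The row with r = 1 (the gcd) gives the Bezout coefficients s = 112, t = -115.
Result: 383 · (112) + 373 · (-115) = 1.

gcd(383, 373) = 1; s = 112, t = -115 (check: 383·112 + 373·(-115) = 1).


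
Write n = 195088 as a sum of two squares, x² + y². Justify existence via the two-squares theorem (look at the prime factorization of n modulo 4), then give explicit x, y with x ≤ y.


Step 1: Factor n = 195088 = 2^4 · 89 · 137.
Step 2: Check the mod-4 condition on each prime factor: 2 = 2 (special); 89 ≡ 1 (mod 4), exponent 1; 137 ≡ 1 (mod 4), exponent 1.
All primes ≡ 3 (mod 4) appear to even exponent (or don't appear), so by the two-squares theorem n IS expressible as a sum of two squares.
Step 3: Build a representation. Group n = k² · m with k = 4 and m = 89 · 137 = 12193 (a product of primes ≡ 1 (mod 4)); a representation of m scales to one of n via (k·x)² + (k·y)² = k²(x² + y²). Each prime p ≡ 1 (mod 4) is itself a sum of two squares; find a² by testing p − a² for a perfect square:
  89: 89 − 1² = 88, 89 − 2² = 85, 89 − 3² = 80, 89 − 4² = 73, 89 − 5² = 64 = 8² ⇒ 89 = 5² + 8².
  137: 137 − 1² = 136, 137 − 2² = 133, 137 − 3² = 128, 137 − 4² = 121 = 11² ⇒ 137 = 4² + 11².
  Combine using the Brahmagupta–Fibonacci identity (a² + b²)(c² + d²) = (ac − bd)² + (ad + bc)² = (ac + bd)² + (ad − bc)²:
  89 · 137 = 12193: from (5² + 8²)(4² + 11²), take (5·4 − 8·11, 5·11 + 8·4) = (20 − 88, 55 + 32) = (-68, 87); dropping signs (only squares matter) gives (68, 87); check 68² + 87² = 4624 + 7569 = 12193 ✓.
  Scale by k = 4: (4·68, 4·87) = (272, 348).
Step 4: Order so x ≤ y and verify: 272² + 348² = 73984 + 121104 = 195088 = n. ✓

n = 195088 = 272² + 348² (one valid representation with x ≤ y).


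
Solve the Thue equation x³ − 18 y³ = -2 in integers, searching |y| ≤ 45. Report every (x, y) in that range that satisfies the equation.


The equation is x³ - 18y³ = -2. For fixed y, x³ = 18·y³ − 2, so a solution requires the RHS to be a perfect cube.
Strategy: iterate y from -45 to 45, compute RHS = 18·y³ − 2, and check whether it is a (positive or negative) perfect cube.
Check small values of y:
  y = 0: RHS = -2 is not a perfect cube.
  y = 1: RHS = 16 is not a perfect cube.
  y = -1: RHS = -20 is not a perfect cube.
  y = 2: RHS = 142 is not a perfect cube.
  y = -2: RHS = -146 is not a perfect cube.
  y = 3: RHS = 484 is not a perfect cube.
  y = -3: RHS = -488 is not a perfect cube.
Continuing the search up to |y| = 45 finds no solutions either.
No (x, y) in the scanned range satisfies the equation.

No integer solutions with |y| ≤ 45.


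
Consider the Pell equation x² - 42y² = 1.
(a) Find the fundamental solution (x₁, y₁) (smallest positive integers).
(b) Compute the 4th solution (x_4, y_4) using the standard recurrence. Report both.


Step 1: Find the fundamental solution (x₁, y₁) of x² - 42y² = 1.
  Expand √42 as a continued fraction. a₀ = ⌊√42⌋ = 6; iterate m_{k+1} = d_k·a_k − m_k, d_{k+1} = (42 − m_{k+1}²)/d_k, a_{k+1} = ⌊(a₀ + m_{k+1})/d_{k+1}⌋ (starting m₀ = 0, d₀ = 1), with convergents p_k = a_k·p_{k-1} + p_{k-2}, q_k = a_k·q_{k-1} + q_{k-2} (p₋₁ = 1, q₋₁ = 0):
  k = 0: a₀ = 6; p₀/q₀ = 6/1; p₀² − 42·q₀² = 36 − 42 = -6.
  k = 1: m = 6, d = 6, a = ⌊(6 + 6)/6⌋ = 2; p/q = (2·6 + 1)/(2·1 + 0) = 13/2; p² − 42·q² = 169 − 168 = 1.
  The first convergent with p² − 42·q² = 1 gives the fundamental solution (x₁, y₁) = (13, 2).
Step 2: Apply the recurrence (x_{n+1}, y_{n+1}) = (x₁x_n + 42y₁y_n, x₁y_n + y₁x_n) repeatedly.
  From (x_1, y_1) = (13, 2): x_2 = 13·13 + 42·2·2 = 337; y_2 = 13·2 + 2·13 = 52.
  From (x_2, y_2) = (337, 52): x_3 = 13·337 + 42·2·52 = 8749; y_3 = 13·52 + 2·337 = 1350.
  From (x_3, y_3) = (8749, 1350): x_4 = 13·8749 + 42·2·1350 = 227137; y_4 = 13·1350 + 2·8749 = 35048.
Step 3: Verify x_4² - 42·y_4² = 51591216769 - 51591216768 = 1 (should be 1). ✓

(x_1, y_1) = (13, 2); (x_4, y_4) = (227137, 35048).


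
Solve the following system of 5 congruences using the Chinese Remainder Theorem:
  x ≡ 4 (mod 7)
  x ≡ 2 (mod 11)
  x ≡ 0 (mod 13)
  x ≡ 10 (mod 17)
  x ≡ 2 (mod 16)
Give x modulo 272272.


Product of moduli M = 7 · 11 · 13 · 17 · 16 = 272272.
Merge one congruence at a time:
  Start: x ≡ 4 (mod 7).
  Combine with x ≡ 2 (mod 11); new modulus lcm = 77.
    Write x = 4 + 7·t and substitute into x ≡ 2 (mod 11): 7·t ≡ 2 − 4 = -2 (mod 11).
    Reduce coefficients mod 11: 7·t ≡ 9 (mod 11).
    The inverse of 7 mod 11 is 8 (since 7·8 = 56 = 5·11 + 1), so t ≡ 8·9 = 72 ≡ 6 (mod 11).
    Then x = 4 + 7·6 = 46, valid modulo lcm(7, 11) = 77: x ≡ 46 (mod 77).
  Combine with x ≡ 0 (mod 13); new modulus lcm = 1001.
    Write x = 46 + 77·t and substitute into x ≡ 0 (mod 13): 77·t ≡ 0 − 46 = -46 (mod 13).
    Reduce coefficients mod 13: 12·t ≡ 6 (mod 13).
    The inverse of 12 mod 13 is 12 (since 12·12 = 144 = 11·13 + 1), so t ≡ 12·6 = 72 ≡ 7 (mod 13).
    Then x = 46 + 77·7 = 585, valid modulo lcm(77, 13) = 1001: x ≡ 585 (mod 1001).
  Combine with x ≡ 10 (mod 17); new modulus lcm = 17017.
    Write x = 585 + 1001·t and substitute into x ≡ 10 (mod 17): 1001·t ≡ 10 − 585 = -575 (mod 17).
    Reduce coefficients mod 17: 15·t ≡ 3 (mod 17).
    The inverse of 15 mod 17 is 8 (since 15·8 = 120 = 7·17 + 1), so t ≡ 8·3 = 24 ≡ 7 (mod 17).
    Then x = 585 + 1001·7 = 7592, valid modulo lcm(1001, 17) = 17017: x ≡ 7592 (mod 17017).
  Combine with x ≡ 2 (mod 16); new modulus lcm = 272272.
    Write x = 7592 + 17017·t and substitute into x ≡ 2 (mod 16): 17017·t ≡ 2 − 7592 = -7590 (mod 16).
    Reduce coefficients mod 16: 9·t ≡ 10 (mod 16).
    The inverse of 9 mod 16 is 9 (since 9·9 = 81 = 5·16 + 1), so t ≡ 9·10 = 90 ≡ 10 (mod 16).
    Then x = 7592 + 17017·10 = 177762, valid modulo lcm(17017, 16) = 272272: x ≡ 177762 (mod 272272).
Verify against each original: 177762 mod 7 = 4, 177762 mod 11 = 2, 177762 mod 13 = 0, 177762 mod 17 = 10, 177762 mod 16 = 2.

x ≡ 177762 (mod 272272).


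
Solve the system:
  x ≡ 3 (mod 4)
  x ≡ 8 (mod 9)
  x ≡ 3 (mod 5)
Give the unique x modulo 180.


Moduli 4, 9, 5 are pairwise coprime; by CRT there is a unique solution modulo M = 4 · 9 · 5 = 180.
Solve pairwise, accumulating the modulus:
  Start with x ≡ 3 (mod 4).
  Combine with x ≡ 8 (mod 9): since gcd(4, 9) = 1, we get a unique residue mod 36.
    Write x = 3 + 4·t and substitute into x ≡ 8 (mod 9): 4·t ≡ 8 − 3 = 5 (mod 9).
    The inverse of 4 mod 9 is 7 (since 4·7 = 28 = 3·9 + 1), so t ≡ 7·5 = 35 ≡ 8 (mod 9).
    Then x = 3 + 4·8 = 35, valid modulo lcm(4, 9) = 36: x ≡ 35 (mod 36).
  Combine with x ≡ 3 (mod 5): since gcd(36, 5) = 1, we get a unique residue mod 180.
    Write x = 35 + 36·t and substitute into x ≡ 3 (mod 5): 36·t ≡ 3 − 35 = -32 (mod 5).
    Reduce coefficients mod 5: 1·t ≡ 3 (mod 5).
    So t ≡ 3 (mod 5).
    Then x = 35 + 36·3 = 143, valid modulo lcm(36, 5) = 180: x ≡ 143 (mod 180).
Verify: 143 mod 4 = 3 ✓, 143 mod 9 = 8 ✓, 143 mod 5 = 3 ✓.

x ≡ 143 (mod 180).


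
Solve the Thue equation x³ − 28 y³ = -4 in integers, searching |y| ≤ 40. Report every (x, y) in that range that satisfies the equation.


The equation is x³ - 28y³ = -4. For fixed y, x³ = 28·y³ − 4, so a solution requires the RHS to be a perfect cube.
Strategy: iterate y from -40 to 40, compute RHS = 28·y³ − 4, and check whether it is a (positive or negative) perfect cube.
Check small values of y:
  y = 0: RHS = -4 is not a perfect cube.
  y = 1: RHS = 24 is not a perfect cube.
  y = -1: RHS = -32 is not a perfect cube.
  y = 2: RHS = 220 is not a perfect cube.
  y = -2: RHS = -228 is not a perfect cube.
  y = 3: RHS = 752 is not a perfect cube.
  y = -3: RHS = -760 is not a perfect cube.
Continuing the search up to |y| = 40 finds no solutions either.
No (x, y) in the scanned range satisfies the equation.

No integer solutions with |y| ≤ 40.


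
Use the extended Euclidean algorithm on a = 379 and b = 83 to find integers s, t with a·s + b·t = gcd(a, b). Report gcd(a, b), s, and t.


Euclidean algorithm on (379, 83) — divide until remainder is 0:
  379 = 4 · 83 + 47
  83 = 1 · 47 + 36
  47 = 1 · 36 + 11
  36 = 3 · 11 + 3
  11 = 3 · 3 + 2
  3 = 1 · 2 + 1
  2 = 2 · 1 + 0
gcd(379, 83) = 1.
Track Bezout coefficients alongside the remainders: start with r₀ = 379 = a·1 + b·0 (s = 1, t = 0) and r₁ = 83 = a·0 + b·1 (s = 0, t = 1); each new remainder r_{k+1} = r_{k-1} − q_k·r_k inherits s_{k+1} = s_{k-1} − q_k·s_k, t_{k+1} = t_{k-1} − q_k·t_k, so r_k = a·s_k + b·t_k at every step:
  q = 4: r = 47, s = 1 − 4·0 = 1, t = 0 − 4·1 = -4  (check: 379·1 + 83·(-4) = 47)
  q = 1: r = 36, s = 0 − 1·1 = -1, t = 1 − 1·(-4) = 5  (check: 379·(-1) + 83·5 = 36)
  q = 1: r = 11, s = 1 − 1·(-1) = 2, t = -4 − 1·5 = -9  (check: 379·2 + 83·(-9) = 11)
  q = 3: r = 3, s = -1 − 3·2 = -7, t = 5 − 3·(-9) = 32  (check: 379·(-7) + 83·32 = 3)
  q = 3: r = 2, s = 2 − 3·(-7) = 23, t = -9 − 3·32 = -105  (check: 379·23 + 83·(-105) = 2)
  q = 1: r = 1, s = -7 − 1·23 = -30, t = 32 − 1·(-105) = 137  (check: 379·(-30) + 83·137 = 1)
The row with r = 1 (the gcd) gives the Bezout coefficients s = -30, t = 137.
Result: 379 · (-30) + 83 · (137) = 1.

gcd(379, 83) = 1; s = -30, t = 137 (check: 379·(-30) + 83·137 = 1).


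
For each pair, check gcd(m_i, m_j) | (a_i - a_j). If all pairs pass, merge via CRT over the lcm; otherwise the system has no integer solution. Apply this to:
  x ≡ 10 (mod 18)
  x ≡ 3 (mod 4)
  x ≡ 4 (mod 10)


Moduli 18, 4, 10 are not pairwise coprime, so CRT works modulo lcm(m_i) when all pairwise compatibility conditions hold.
Pairwise compatibility: gcd(m_i, m_j) must divide a_i - a_j for every pair.
Merge one congruence at a time:
  Start: x ≡ 10 (mod 18).
  Combine with x ≡ 3 (mod 4): gcd(18, 4) = 2, and 3 - 10 = -7 is NOT divisible by 2.
    ⇒ system is inconsistent (no integer solution).

No solution (the system is inconsistent).


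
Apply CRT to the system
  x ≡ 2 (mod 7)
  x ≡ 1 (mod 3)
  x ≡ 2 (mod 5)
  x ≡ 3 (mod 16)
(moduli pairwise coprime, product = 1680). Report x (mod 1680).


Product of moduli M = 7 · 3 · 5 · 16 = 1680.
Merge one congruence at a time:
  Start: x ≡ 2 (mod 7).
  Combine with x ≡ 1 (mod 3); new modulus lcm = 21.
    Write x = 2 + 7·t and substitute into x ≡ 1 (mod 3): 7·t ≡ 1 − 2 = -1 (mod 3).
    Reduce coefficients mod 3: 1·t ≡ 2 (mod 3).
    So t ≡ 2 (mod 3).
    Then x = 2 + 7·2 = 16, valid modulo lcm(7, 3) = 21: x ≡ 16 (mod 21).
  Combine with x ≡ 2 (mod 5); new modulus lcm = 105.
    Write x = 16 + 21·t and substitute into x ≡ 2 (mod 5): 21·t ≡ 2 − 16 = -14 (mod 5).
    Reduce coefficients mod 5: 1·t ≡ 1 (mod 5).
    So t ≡ 1 (mod 5).
    Then x = 16 + 21·1 = 37, valid modulo lcm(21, 5) = 105: x ≡ 37 (mod 105).
  Combine with x ≡ 3 (mod 16); new modulus lcm = 1680.
    Write x = 37 + 105·t and substitute into x ≡ 3 (mod 16): 105·t ≡ 3 − 37 = -34 (mod 16).
    Reduce coefficients mod 16: 9·t ≡ 14 (mod 16).
    The inverse of 9 mod 16 is 9 (since 9·9 = 81 = 5·16 + 1), so t ≡ 9·14 = 126 ≡ 14 (mod 16).
    Then x = 37 + 105·14 = 1507, valid modulo lcm(105, 16) = 1680: x ≡ 1507 (mod 1680).
Verify against each original: 1507 mod 7 = 2, 1507 mod 3 = 1, 1507 mod 5 = 2, 1507 mod 16 = 3.

x ≡ 1507 (mod 1680).


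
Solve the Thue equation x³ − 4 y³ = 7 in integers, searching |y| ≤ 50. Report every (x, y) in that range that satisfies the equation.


The equation is x³ - 4y³ = 7. For fixed y, x³ = 4·y³ + 7, so a solution requires the RHS to be a perfect cube.
Strategy: iterate y from -50 to 50, compute RHS = 4·y³ + 7, and check whether it is a (positive or negative) perfect cube.
Check small values of y:
  y = 0: RHS = 7 is not a perfect cube.
  y = 1: RHS = 11 is not a perfect cube.
  y = -1: RHS = 3 is not a perfect cube.
  y = 2: RHS = 39 is not a perfect cube.
  y = -2: RHS = -25 is not a perfect cube.
  y = 3: RHS = 115 is not a perfect cube.
  y = -3: RHS = -101 is not a perfect cube.
Continuing the search up to |y| = 50 finds no solutions either.
No (x, y) in the scanned range satisfies the equation.

No integer solutions with |y| ≤ 50.


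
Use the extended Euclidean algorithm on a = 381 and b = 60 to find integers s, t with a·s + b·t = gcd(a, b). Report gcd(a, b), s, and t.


Euclidean algorithm on (381, 60) — divide until remainder is 0:
  381 = 6 · 60 + 21
  60 = 2 · 21 + 18
  21 = 1 · 18 + 3
  18 = 6 · 3 + 0
gcd(381, 60) = 3.
Track Bezout coefficients alongside the remainders: start with r₀ = 381 = a·1 + b·0 (s = 1, t = 0) and r₁ = 60 = a·0 + b·1 (s = 0, t = 1); each new remainder r_{k+1} = r_{k-1} − q_k·r_k inherits s_{k+1} = s_{k-1} − q_k·s_k, t_{k+1} = t_{k-1} − q_k·t_k, so r_k = a·s_k + b·t_k at every step:
  q = 6: r = 21, s = 1 − 6·0 = 1, t = 0 − 6·1 = -6  (check: 381·1 + 60·(-6) = 21)
  q = 2: r = 18, s = 0 − 2·1 = -2, t = 1 − 2·(-6) = 13  (check: 381·(-2) + 60·13 = 18)
  q = 1: r = 3, s = 1 − 1·(-2) = 3, t = -6 − 1·13 = -19  (check: 381·3 + 60·(-19) = 3)
The row with r = 3 (the gcd) gives the Bezout coefficients s = 3, t = -19.
Result: 381 · (3) + 60 · (-19) = 3.

gcd(381, 60) = 3; s = 3, t = -19 (check: 381·3 + 60·(-19) = 3).


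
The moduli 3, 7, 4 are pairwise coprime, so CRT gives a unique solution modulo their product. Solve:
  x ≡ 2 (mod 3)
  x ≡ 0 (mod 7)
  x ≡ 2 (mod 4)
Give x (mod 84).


Moduli 3, 7, 4 are pairwise coprime; by CRT there is a unique solution modulo M = 3 · 7 · 4 = 84.
Solve pairwise, accumulating the modulus:
  Start with x ≡ 2 (mod 3).
  Combine with x ≡ 0 (mod 7): since gcd(3, 7) = 1, we get a unique residue mod 21.
    Write x = 2 + 3·t and substitute into x ≡ 0 (mod 7): 3·t ≡ 0 − 2 = -2 (mod 7).
    Reduce coefficients mod 7: 3·t ≡ 5 (mod 7).
    The inverse of 3 mod 7 is 5 (since 3·5 = 15 = 2·7 + 1), so t ≡ 5·5 = 25 ≡ 4 (mod 7).
    Then x = 2 + 3·4 = 14, valid modulo lcm(3, 7) = 21: x ≡ 14 (mod 21).
  Combine with x ≡ 2 (mod 4): since gcd(21, 4) = 1, we get a unique residue mod 84.
    Write x = 14 + 21·t and substitute into x ≡ 2 (mod 4): 21·t ≡ 2 − 14 = -12 (mod 4).
    Reduce coefficients mod 4: 1·t ≡ 0 (mod 4).
    So t ≡ 0 (mod 4).
    Then x = 14 + 21·0 = 14, valid modulo lcm(21, 4) = 84: x ≡ 14 (mod 84).
Verify: 14 mod 3 = 2 ✓, 14 mod 7 = 0 ✓, 14 mod 4 = 2 ✓.

x ≡ 14 (mod 84).


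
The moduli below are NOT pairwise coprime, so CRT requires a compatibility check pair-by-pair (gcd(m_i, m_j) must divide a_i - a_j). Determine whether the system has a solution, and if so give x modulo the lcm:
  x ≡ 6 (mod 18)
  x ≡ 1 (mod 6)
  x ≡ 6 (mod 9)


Moduli 18, 6, 9 are not pairwise coprime, so CRT works modulo lcm(m_i) when all pairwise compatibility conditions hold.
Pairwise compatibility: gcd(m_i, m_j) must divide a_i - a_j for every pair.
Merge one congruence at a time:
  Start: x ≡ 6 (mod 18).
  Combine with x ≡ 1 (mod 6): gcd(18, 6) = 6, and 1 - 6 = -5 is NOT divisible by 6.
    ⇒ system is inconsistent (no integer solution).

No solution (the system is inconsistent).


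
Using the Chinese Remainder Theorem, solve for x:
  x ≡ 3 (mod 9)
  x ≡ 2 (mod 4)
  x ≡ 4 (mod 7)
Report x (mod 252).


Moduli 9, 4, 7 are pairwise coprime; by CRT there is a unique solution modulo M = 9 · 4 · 7 = 252.
Solve pairwise, accumulating the modulus:
  Start with x ≡ 3 (mod 9).
  Combine with x ≡ 2 (mod 4): since gcd(9, 4) = 1, we get a unique residue mod 36.
    Write x = 3 + 9·t and substitute into x ≡ 2 (mod 4): 9·t ≡ 2 − 3 = -1 (mod 4).
    Reduce coefficients mod 4: 1·t ≡ 3 (mod 4).
    So t ≡ 3 (mod 4).
    Then x = 3 + 9·3 = 30, valid modulo lcm(9, 4) = 36: x ≡ 30 (mod 36).
  Combine with x ≡ 4 (mod 7): since gcd(36, 7) = 1, we get a unique residue mod 252.
    Write x = 30 + 36·t and substitute into x ≡ 4 (mod 7): 36·t ≡ 4 − 30 = -26 (mod 7).
    Reduce coefficients mod 7: 1·t ≡ 2 (mod 7).
    So t ≡ 2 (mod 7).
    Then x = 30 + 36·2 = 102, valid modulo lcm(36, 7) = 252: x ≡ 102 (mod 252).
Verify: 102 mod 9 = 3 ✓, 102 mod 4 = 2 ✓, 102 mod 7 = 4 ✓.

x ≡ 102 (mod 252).


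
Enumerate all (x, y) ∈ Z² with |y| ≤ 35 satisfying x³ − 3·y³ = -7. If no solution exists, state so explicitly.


The equation is x³ - 3y³ = -7. For fixed y, x³ = 3·y³ − 7, so a solution requires the RHS to be a perfect cube.
Strategy: iterate y from -35 to 35, compute RHS = 3·y³ − 7, and check whether it is a (positive or negative) perfect cube.
Check small values of y:
  y = 0: RHS = -7 is not a perfect cube.
  y = 1: RHS = -4 is not a perfect cube.
  y = -1: RHS = -10 is not a perfect cube.
  y = 2: RHS = 17 is not a perfect cube.
  y = -2: RHS = -31 is not a perfect cube.
  y = 3: RHS = 74 is not a perfect cube.
  y = -3: RHS = -88 is not a perfect cube.
Continuing the search up to |y| = 35 finds no solutions either.
No (x, y) in the scanned range satisfies the equation.

No integer solutions with |y| ≤ 35.


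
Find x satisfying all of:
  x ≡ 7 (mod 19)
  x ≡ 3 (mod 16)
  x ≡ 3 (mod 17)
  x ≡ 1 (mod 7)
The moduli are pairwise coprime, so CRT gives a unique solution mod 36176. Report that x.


Product of moduli M = 19 · 16 · 17 · 7 = 36176.
Merge one congruence at a time:
  Start: x ≡ 7 (mod 19).
  Combine with x ≡ 3 (mod 16); new modulus lcm = 304.
    Write x = 7 + 19·t and substitute into x ≡ 3 (mod 16): 19·t ≡ 3 − 7 = -4 (mod 16).
    Reduce coefficients mod 16: 3·t ≡ 12 (mod 16).
    The inverse of 3 mod 16 is 11 (since 3·11 = 33 = 2·16 + 1), so t ≡ 11·12 = 132 ≡ 4 (mod 16).
    Then x = 7 + 19·4 = 83, valid modulo lcm(19, 16) = 304: x ≡ 83 (mod 304).
  Combine with x ≡ 3 (mod 17); new modulus lcm = 5168.
    Write x = 83 + 304·t and substitute into x ≡ 3 (mod 17): 304·t ≡ 3 − 83 = -80 (mod 17).
    Reduce coefficients mod 17: 15·t ≡ 5 (mod 17).
    The inverse of 15 mod 17 is 8 (since 15·8 = 120 = 7·17 + 1), so t ≡ 8·5 = 40 ≡ 6 (mod 17).
    Then x = 83 + 304·6 = 1907, valid modulo lcm(304, 17) = 5168: x ≡ 1907 (mod 5168).
  Combine with x ≡ 1 (mod 7); new modulus lcm = 36176.
    Write x = 1907 + 5168·t and substitute into x ≡ 1 (mod 7): 5168·t ≡ 1 − 1907 = -1906 (mod 7).
    Reduce coefficients mod 7: 2·t ≡ 5 (mod 7).
    The inverse of 2 mod 7 is 4 (since 2·4 = 8 = 1·7 + 1), so t ≡ 4·5 = 20 ≡ 6 (mod 7).
    Then x = 1907 + 5168·6 = 32915, valid modulo lcm(5168, 7) = 36176: x ≡ 32915 (mod 36176).
Verify against each original: 32915 mod 19 = 7, 32915 mod 16 = 3, 32915 mod 17 = 3, 32915 mod 7 = 1.

x ≡ 32915 (mod 36176).


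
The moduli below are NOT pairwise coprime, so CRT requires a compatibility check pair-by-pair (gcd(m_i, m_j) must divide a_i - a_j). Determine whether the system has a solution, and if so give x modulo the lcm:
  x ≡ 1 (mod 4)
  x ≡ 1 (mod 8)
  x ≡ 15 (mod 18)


Moduli 4, 8, 18 are not pairwise coprime, so CRT works modulo lcm(m_i) when all pairwise compatibility conditions hold.
Pairwise compatibility: gcd(m_i, m_j) must divide a_i - a_j for every pair.
Merge one congruence at a time:
  Start: x ≡ 1 (mod 4).
  Combine with x ≡ 1 (mod 8): gcd(4, 8) = 4; 1 - 1 = 0, which IS divisible by 4, so compatible.
    Write x = 1 + 4·t and substitute into x ≡ 1 (mod 8): 4·t ≡ 1 − 1 = 0 (mod 8).
    Divide the congruence (and modulus) by g = 4: 1·t ≡ 0 (mod 2).
    So t ≡ 0 (mod 2).
    Then x = 1 + 4·0 = 1, valid modulo lcm(4, 8) = 8: x ≡ 1 (mod 8).
  Combine with x ≡ 15 (mod 18): gcd(8, 18) = 2; 15 - 1 = 14, which IS divisible by 2, so compatible.
    Write x = 1 + 8·t and substitute into x ≡ 15 (mod 18): 8·t ≡ 15 − 1 = 14 (mod 18).
    Divide the congruence (and modulus) by g = 2: 4·t ≡ 7 (mod 9).
    The inverse of 4 mod 9 is 7 (since 4·7 = 28 = 3·9 + 1), so t ≡ 7·7 = 49 ≡ 4 (mod 9).
    Then x = 1 + 8·4 = 33, valid modulo lcm(8, 18) = 72: x ≡ 33 (mod 72).
Verify: 33 mod 4 = 1, 33 mod 8 = 1, 33 mod 18 = 15.

x ≡ 33 (mod 72).


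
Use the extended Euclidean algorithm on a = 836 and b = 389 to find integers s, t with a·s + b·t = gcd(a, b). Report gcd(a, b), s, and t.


Euclidean algorithm on (836, 389) — divide until remainder is 0:
  836 = 2 · 389 + 58
  389 = 6 · 58 + 41
  58 = 1 · 41 + 17
  41 = 2 · 17 + 7
  17 = 2 · 7 + 3
  7 = 2 · 3 + 1
  3 = 3 · 1 + 0
gcd(836, 389) = 1.
Track Bezout coefficients alongside the remainders: start with r₀ = 836 = a·1 + b·0 (s = 1, t = 0) and r₁ = 389 = a·0 + b·1 (s = 0, t = 1); each new remainder r_{k+1} = r_{k-1} − q_k·r_k inherits s_{k+1} = s_{k-1} − q_k·s_k, t_{k+1} = t_{k-1} − q_k·t_k, so r_k = a·s_k + b·t_k at every step:
  q = 2: r = 58, s = 1 − 2·0 = 1, t = 0 − 2·1 = -2  (check: 836·1 + 389·(-2) = 58)
  q = 6: r = 41, s = 0 − 6·1 = -6, t = 1 − 6·(-2) = 13  (check: 836·(-6) + 389·13 = 41)
  q = 1: r = 17, s = 1 − 1·(-6) = 7, t = -2 − 1·13 = -15  (check: 836·7 + 389·(-15) = 17)
  q = 2: r = 7, s = -6 − 2·7 = -20, t = 13 − 2·(-15) = 43  (check: 836·(-20) + 389·43 = 7)
  q = 2: r = 3, s = 7 − 2·(-20) = 47, t = -15 − 2·43 = -101  (check: 836·47 + 389·(-101) = 3)
  q = 2: r = 1, s = -20 − 2·47 = -114, t = 43 − 2·(-101) = 245  (check: 836·(-114) + 389·245 = 1)
The row with r = 1 (the gcd) gives the Bezout coefficients s = -114, t = 245.
Result: 836 · (-114) + 389 · (245) = 1.

gcd(836, 389) = 1; s = -114, t = 245 (check: 836·(-114) + 389·245 = 1).


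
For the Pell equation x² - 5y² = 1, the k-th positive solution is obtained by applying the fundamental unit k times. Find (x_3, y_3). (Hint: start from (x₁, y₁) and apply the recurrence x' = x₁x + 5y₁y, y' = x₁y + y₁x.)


Step 1: Find the fundamental solution (x₁, y₁) of x² - 5y² = 1.
  Expand √5 as a continued fraction. a₀ = ⌊√5⌋ = 2; iterate m_{k+1} = d_k·a_k − m_k, d_{k+1} = (5 − m_{k+1}²)/d_k, a_{k+1} = ⌊(a₀ + m_{k+1})/d_{k+1}⌋ (starting m₀ = 0, d₀ = 1), with convergents p_k = a_k·p_{k-1} + p_{k-2}, q_k = a_k·q_{k-1} + q_{k-2} (p₋₁ = 1, q₋₁ = 0):
  k = 0: a₀ = 2; p₀/q₀ = 2/1; p₀² − 5·q₀² = 4 − 5 = -1.
  k = 1: m = 2, d = 1, a = ⌊(2 + 2)/1⌋ = 4; p/q = (4·2 + 1)/(4·1 + 0) = 9/4; p² − 5·q² = 81 − 80 = 1.
  The first convergent with p² − 5·q² = 1 gives the fundamental solution (x₁, y₁) = (9, 4).
Step 2: Apply the recurrence (x_{n+1}, y_{n+1}) = (x₁x_n + 5y₁y_n, x₁y_n + y₁x_n) repeatedly.
  From (x_1, y_1) = (9, 4): x_2 = 9·9 + 5·4·4 = 161; y_2 = 9·4 + 4·9 = 72.
  From (x_2, y_2) = (161, 72): x_3 = 9·161 + 5·4·72 = 2889; y_3 = 9·72 + 4·161 = 1292.
Step 3: Verify x_3² - 5·y_3² = 8346321 - 8346320 = 1 (should be 1). ✓

(x_1, y_1) = (9, 4); (x_3, y_3) = (2889, 1292).


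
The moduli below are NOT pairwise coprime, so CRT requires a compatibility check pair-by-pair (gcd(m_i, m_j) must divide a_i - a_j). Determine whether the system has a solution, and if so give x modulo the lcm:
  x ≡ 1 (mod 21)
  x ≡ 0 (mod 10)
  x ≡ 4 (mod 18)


Moduli 21, 10, 18 are not pairwise coprime, so CRT works modulo lcm(m_i) when all pairwise compatibility conditions hold.
Pairwise compatibility: gcd(m_i, m_j) must divide a_i - a_j for every pair.
Merge one congruence at a time:
  Start: x ≡ 1 (mod 21).
  Combine with x ≡ 0 (mod 10): gcd(21, 10) = 1; 0 - 1 = -1, which IS divisible by 1, so compatible.
    Write x = 1 + 21·t and substitute into x ≡ 0 (mod 10): 21·t ≡ 0 − 1 = -1 (mod 10).
    Reduce coefficients mod 10: 1·t ≡ 9 (mod 10).
    So t ≡ 9 (mod 10).
    Then x = 1 + 21·9 = 190, valid modulo lcm(21, 10) = 210: x ≡ 190 (mod 210).
  Combine with x ≡ 4 (mod 18): gcd(210, 18) = 6; 4 - 190 = -186, which IS divisible by 6, so compatible.
    Write x = 190 + 210·t and substitute into x ≡ 4 (mod 18): 210·t ≡ 4 − 190 = -186 (mod 18).
    Divide the congruence (and modulus) by g = 6: 35·t ≡ -31 (mod 3).
    Reduce coefficients mod 3: 2·t ≡ 2 (mod 3).
    The inverse of 2 mod 3 is 2 (since 2·2 = 4 = 1·3 + 1), so t ≡ 2·2 = 4 ≡ 1 (mod 3).
    Then x = 190 + 210·1 = 400, valid modulo lcm(210, 18) = 630: x ≡ 400 (mod 630).
Verify: 400 mod 21 = 1, 400 mod 10 = 0, 400 mod 18 = 4.

x ≡ 400 (mod 630).
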